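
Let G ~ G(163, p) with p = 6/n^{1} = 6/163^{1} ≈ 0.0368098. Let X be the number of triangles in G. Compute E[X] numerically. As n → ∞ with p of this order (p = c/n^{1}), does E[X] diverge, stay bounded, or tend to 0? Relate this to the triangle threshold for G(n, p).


Number of potential triangles: C(163, 3) = 708561.
Each occurs with probability p³ ≈ (0.0368098)³ ≈ 4.98759221e-05.
By linearity: E[X] = C(163, 3)·p³ ≈ 708561 · 4.98759221e-05 ≈ 35.340133.
Here α = 1, so p = 6/n is exactly at the triangle threshold p ~ 1/n. Asymptotically E[X] → c³/6 = 6³/6 = 36 ≈ 36.000000, a bounded constant. In this regime the triangle count is asymptotically Poisson(c³/6).

E[X] ≈ 35.340133; in regime p = Θ(1/n^{1}) E[X] stays bounded (at the triangle threshold p ~ 1/n).


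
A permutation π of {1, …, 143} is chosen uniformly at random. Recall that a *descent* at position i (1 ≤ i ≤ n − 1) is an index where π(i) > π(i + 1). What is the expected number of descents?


Write X = Σ X_I over i = 1, …, 142, with X_I the indicator of one descent.
There are 142 indicators.
For each fixed i, the pair (π(i), π(i+1)) is a uniformly random ordered pair of distinct values from {1, …, 143}; by symmetry P[π(i) > π(i+1)] = 1/2.
By linearity: E[X] = 142 · (1/2) = (143 − 1) · (1/2) = 71 ≈ 71.000000.

E[X] = 71 = 71.000000.


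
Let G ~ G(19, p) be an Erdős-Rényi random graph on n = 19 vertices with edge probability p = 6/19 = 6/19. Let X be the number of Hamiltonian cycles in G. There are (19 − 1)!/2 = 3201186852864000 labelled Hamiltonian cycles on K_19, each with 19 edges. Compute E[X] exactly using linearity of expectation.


K_19 has (19 − 1)!/2 = 3201186852864000 labelled Hamiltonian cycles.
For each such Hamiltonian cycle H, let X_H = 1 if all 19 edges of H are present in G. Then P[X_H = 1] = p^{19} = (6/19)^{19} = 609359740010496/1978419655660313589123979.
By linearity: E[X] = Σ_H E[X_H] = 3201186852864000 · p^{19} = 3201186852864000 · 609359740010496/1978419655660313589123979 = 1950674388386224952567660544000/1978419655660313589123979.
Numerically: E[X] ≈ 9.86e+05.

E[X] = 3201186852864000 · (6/19)^{19} = 1950674388386224952567660544000/1978419655660313589123979 ≈ 9.86e+05.


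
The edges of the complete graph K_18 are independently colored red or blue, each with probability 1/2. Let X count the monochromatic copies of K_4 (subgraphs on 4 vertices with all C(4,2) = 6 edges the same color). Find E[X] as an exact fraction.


Let X = Σ_S X_S over the C(18, 4) = 3060 subsets S of size 4, where X_S = 1 if the K_4 on S is monochromatic.
For a fixed S, the K_4 on S has C(4, 2) = 6 edges. P[all 6 edges red] = (1/2)^6, and likewise for blue, so P[monochromatic] = 2·(1/2)^6 = 2^{1 − 6} = 1/32.
By linearity of expectation: E[X] = C(18, 4) · 2^{1 − 6} = 3060 · 1/32 = 765/8.
Numerically: E[X] ≈ 95.6250.

E[X] = C(18,4)·2^(1−C(4,2)) = 765/8 ≈ 95.6250.


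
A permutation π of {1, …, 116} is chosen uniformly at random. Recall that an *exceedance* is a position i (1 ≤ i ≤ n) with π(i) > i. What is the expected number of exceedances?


Write X = Σ_{i=1}^{116} X_i, where X_i = 1_{π(i) > i}.
For each fixed i, π(i) is uniform over {1, …, 116} (marginal of a uniform permutation), so P[π(i) > i] = (n − i)/n. Summing: Σ_{i=1}^{116} (n − i)/n = (0 + 1 + … + 115)/116 = 116(116 − 1)/(2·116) = (116 − 1)/2.
Hence E[X] = Σ_{i=1}^{116} (116 − i)/116 = 115/2 ≈ 57.500000.

E[X] = 115/2 = 57.500000.


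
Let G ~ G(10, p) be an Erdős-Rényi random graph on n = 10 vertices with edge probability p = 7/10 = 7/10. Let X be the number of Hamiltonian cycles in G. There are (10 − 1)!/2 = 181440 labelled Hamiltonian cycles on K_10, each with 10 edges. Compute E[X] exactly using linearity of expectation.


K_10 has (10 − 1)!/2 = 181440 labelled Hamiltonian cycles.
For each such Hamiltonian cycle H, let X_H = 1 if all 10 edges of H are present in G. Then P[X_H = 1] = p^{10} = (7/10)^{10} = 282475249/10000000000.
By linearity of expectation: E[X] = Σ_H E[X_H] = 181440 · p^{10} = 181440 · 282475249/10000000000 = 160163466183/31250000.
Numerically: E[X] ≈ 5125.

E[X] = 181440 · (7/10)^{10} = 160163466183/31250000 ≈ 5125.


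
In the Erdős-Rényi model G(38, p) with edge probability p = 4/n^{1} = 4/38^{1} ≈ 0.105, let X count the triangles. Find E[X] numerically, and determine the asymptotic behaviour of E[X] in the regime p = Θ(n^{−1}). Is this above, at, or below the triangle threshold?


Number of potential triangles: C(38, 3) = 8436.
Each occurs with probability p³ ≈ (0.105)³ ≈ 1.16635e-03.
By linearity: E[X] = C(38, 3)·p³ ≈ 8436 · 1.16635e-03 ≈ 9.839.
Here α = 1, so p = 4/n is exactly at the triangle threshold p ~ 1/n. Asymptotically E[X] → c³/6 = 4³/6 = 32/3 ≈ 10.667, a bounded constant. In this regime the triangle count is asymptotically Poisson(c³/6).

E[X] ≈ 9.839; in regime p = Θ(1/n^{1}) E[X] stays bounded (at the triangle threshold p ~ 1/n).


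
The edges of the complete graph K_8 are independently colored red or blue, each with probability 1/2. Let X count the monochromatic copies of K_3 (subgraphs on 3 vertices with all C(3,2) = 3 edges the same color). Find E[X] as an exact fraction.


Let X = Σ_S X_S over the C(8, 3) = 56 subsets S of size 3, where X_S = 1 if the K_3 on S is monochromatic.
For a fixed S, the K_3 on S has C(3, 2) = 3 edges. P[all 3 edges red] = (1/2)^3, and likewise for blue, so P[monochromatic] = 2·(1/2)^3 = 2^{1 − 3} = 1/4.
By linearity of expectation: E[X] = C(8, 3) · 2^{1 − 3} = 56 · 1/4 = 14.
Numerically: E[X] ≈ 14.000.

E[X] = C(8,3)·2^(1−C(3,2)) = 14 ≈ 14.000.


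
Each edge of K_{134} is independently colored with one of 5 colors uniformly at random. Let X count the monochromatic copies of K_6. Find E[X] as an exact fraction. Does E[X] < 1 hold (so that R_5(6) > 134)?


E[X] = C(134, 6) · 5^{1 − 15} = 7177979809 · 5^{−14} = 7177979809/6103515625.
As a reduced fraction: E[X] = 7177979809/6103515625 ≈ 1.176.
Is E[X] < 1? NO.
Since E[X] ≥ 1, the first-moment bound is inconclusive at n = 134; it does NOT by itself certify R_5(6) > 134.

E[X] = 7177979809/6103515625 ≈ 1.176; E[X] ≥ 1; first-moment method inconclusive here.


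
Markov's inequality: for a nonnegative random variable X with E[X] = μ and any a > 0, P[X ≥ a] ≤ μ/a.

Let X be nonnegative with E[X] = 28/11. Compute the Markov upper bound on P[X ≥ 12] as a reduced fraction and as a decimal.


μ = E[X] = 28/11, a = 12.
Markov: P[X ≥ 12] ≤ μ/a = (28/11)/12 = 7/33.
Numerically: ≈ 0.212121.
(Since a = 12 > μ = 2.545455, the bound 7/33 is < 1 and informative.)

P[X ≥ 12] ≤ 7/33 ≈ 0.212121.


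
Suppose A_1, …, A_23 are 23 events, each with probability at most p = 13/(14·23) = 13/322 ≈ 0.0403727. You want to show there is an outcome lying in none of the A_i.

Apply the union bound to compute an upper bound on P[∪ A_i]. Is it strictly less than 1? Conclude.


Union bound: P[∪_{i=1}^{23} A_i] ≤ Σ_i P[A_i] ≤ 23·p = 23·(13/322) = 13/14.
Numerically: 13/14 ≈ 0.9285714.
Is 13/14 < 1? YES.
Since P[∪ A_i] ≤ 13/14 < 1, the complement has P[∩ A_i^c] ≥ 1 − 13/14 = 1/14 > 0, so some outcome avoids every A_i.

23·p = 13/14 ≈ 0.9285714; existence CERTIFIED by the union bound.


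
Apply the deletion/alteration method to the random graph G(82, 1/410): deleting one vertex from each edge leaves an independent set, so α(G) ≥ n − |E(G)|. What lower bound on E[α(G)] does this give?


E[|E(G)|] = C(82, 2)·p = 3321 · (1/410) = 81/10.
E[α(G)] ≥ n − E[|E(G)|] = 82 − 81/10 = 739/10.
Numerically: ≈ 73.900.
(This is only a lower bound; the true E[α(G)] may be larger.)

E[α(G)] ≥ 739/10 ≈ 73.900.


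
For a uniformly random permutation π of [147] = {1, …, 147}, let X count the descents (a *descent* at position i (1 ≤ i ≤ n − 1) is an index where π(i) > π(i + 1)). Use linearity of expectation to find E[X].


Write X = Σ X_I over i = 1, …, 146, with X_I the indicator of one descent.
There are 146 indicators.
For each fixed i, the pair (π(i), π(i+1)) is a uniformly random ordered pair of distinct values from {1, …, 147}; by symmetry P[π(i) > π(i+1)] = 1/2.
By linearity: E[X] = 146 · (1/2) = (147 − 1) · (1/2) = 73 ≈ 73.000000.

E[X] = 73 = 73.000000.


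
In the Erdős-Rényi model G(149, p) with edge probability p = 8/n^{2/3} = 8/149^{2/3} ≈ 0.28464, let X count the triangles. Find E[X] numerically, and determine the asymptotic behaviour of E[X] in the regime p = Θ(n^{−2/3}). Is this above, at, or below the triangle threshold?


Number of potential triangles: C(149, 3) = 540274.
Each occurs with probability p³ ≈ (0.28464)³ ≈ 2.3062024e-02.
By linearity: E[X] = C(149, 3)·p³ ≈ 540274 · 2.3062024e-02 ≈ 12459.81208.
Since α = 2/3 < 1, p = c/n^{2/3} ≫ 1/n is above the triangle threshold p ~ 1/n. Asymptotically E[X] ~ (c³/6)·n^{3(1−α)} = (8³/6)·n^{1} → ∞; triangles are abundant w.h.p.

E[X] ≈ 12459.81208; in regime p = Θ(1/n^{2/3}) E[X] diverges (above the triangle threshold p ~ 1/n).


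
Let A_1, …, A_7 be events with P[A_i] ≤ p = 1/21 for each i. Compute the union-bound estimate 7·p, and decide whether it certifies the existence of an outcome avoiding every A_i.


Union bound: P[∪_{i=1}^{7} A_i] ≤ Σ_i P[A_i] ≤ 7·p = 7·(1/21) = 1/3.
Numerically: 1/3 ≈ 0.333.
Is 1/3 < 1? YES.
Since P[∪ A_i] ≤ 1/3 < 1, the complement has P[∩ A_i^c] ≥ 1 − 1/3 = 2/3 > 0, so some outcome avoids every A_i.

7·p = 1/3 ≈ 0.333; existence CERTIFIED by the union bound.


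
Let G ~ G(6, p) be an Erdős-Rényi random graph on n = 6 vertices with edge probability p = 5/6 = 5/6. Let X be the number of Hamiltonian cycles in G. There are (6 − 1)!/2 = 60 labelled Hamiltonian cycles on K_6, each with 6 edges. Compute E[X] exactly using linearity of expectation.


K_6 has (6 − 1)!/2 = 60 labelled Hamiltonian cycles.
For each such Hamiltonian cycle H, let X_H = 1 if all 6 edges of H are present in G. Then P[X_H = 1] = p^{6} = (5/6)^{6} = 15625/46656.
By linearity of expectation: E[X] = Σ_H E[X_H] = 60 · p^{6} = 60 · 15625/46656 = 78125/3888.
Numerically: E[X] ≈ 20.094.

E[X] = 60 · (5/6)^{6} = 78125/3888 ≈ 20.094.


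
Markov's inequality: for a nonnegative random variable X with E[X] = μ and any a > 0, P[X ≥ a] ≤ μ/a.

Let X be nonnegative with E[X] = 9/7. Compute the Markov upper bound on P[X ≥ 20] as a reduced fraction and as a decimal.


μ = E[X] = 9/7, a = 20.
Markov: P[X ≥ 20] ≤ μ/a = (9/7)/20 = 9/140.
Numerically: ≈ 0.0643.
(Since a = 20 > μ = 1.2857, the bound 9/140 is < 1 and informative.)

P[X ≥ 20] ≤ 9/140 ≈ 0.0643.


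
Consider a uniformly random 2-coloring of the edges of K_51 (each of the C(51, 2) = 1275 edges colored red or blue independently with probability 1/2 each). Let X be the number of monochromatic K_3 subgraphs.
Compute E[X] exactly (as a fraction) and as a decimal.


Let X = Σ_S X_S over the C(51, 3) = 20825 subsets S of size 3, where X_S = 1 if the K_3 on S is monochromatic.
For a fixed S, the K_3 on S has C(3, 2) = 3 edges. P[all 3 edges red] = (1/2)^3, and likewise for blue, so P[monochromatic] = 2·(1/2)^3 = 2^{1 − 3} = 1/4.
Summing: E[X] = C(51, 3) · 2^{1 − 3} = 20825 · 1/4 = 20825/4.
Numerically: E[X] ≈ 5206.25000.

E[X] = C(51,3)·2^(1−C(3,2)) = 20825/4 ≈ 5206.25000.


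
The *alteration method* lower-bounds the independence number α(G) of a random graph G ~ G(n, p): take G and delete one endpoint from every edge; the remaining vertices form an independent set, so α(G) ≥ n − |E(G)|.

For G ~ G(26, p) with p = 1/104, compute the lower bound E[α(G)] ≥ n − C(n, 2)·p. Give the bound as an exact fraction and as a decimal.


E[|E(G)|] = C(26, 2)·p = 325 · (1/104) = 25/8.
E[α(G)] ≥ n − E[|E(G)|] = 26 − 25/8 = 183/8.
Numerically: ≈ 22.875.
(This is only a lower bound; the true E[α(G)] may be larger.)

E[α(G)] ≥ 183/8 ≈ 22.875.


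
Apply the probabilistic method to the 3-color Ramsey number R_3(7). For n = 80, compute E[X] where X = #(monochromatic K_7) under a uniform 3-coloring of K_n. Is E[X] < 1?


E[X] = C(80, 7) · 3^{1 − 21} = 3176716400 · 3^{−20} = 3176716400/3486784401.
As a reduced fraction: E[X] = 3176716400/3486784401 ≈ 0.911.
Is E[X] < 1? YES.
Since E[X] < 1, there exists a 3-coloring of K_{80} with no monochromatic K_7; hence R_3(7) > 80.

E[X] = 3176716400/3486784401 ≈ 0.911; E[X] < 1, so R_3(7) > 80.


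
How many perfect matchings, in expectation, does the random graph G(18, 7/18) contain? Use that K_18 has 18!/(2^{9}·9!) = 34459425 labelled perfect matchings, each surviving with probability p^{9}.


K_18 has 18!/(2^{9}·9!) = 34459425 labelled perfect matchings.
For each such perfect matching H, let X_H = 1 if all 9 edges of H are present in G. Then P[X_H = 1] = p^{9} = (7/18)^{9} = 40353607/198359290368.
Summing the indicators: E[X] = Σ_H E[X_H] = 34459425 · p^{9} = 34459425 · 40353607/198359290368 = 17167433257975/2448880128.
Numerically: E[X] ≈ 7010.3.

E[X] = 34459425 · (7/18)^{9} = 17167433257975/2448880128 ≈ 7010.3.


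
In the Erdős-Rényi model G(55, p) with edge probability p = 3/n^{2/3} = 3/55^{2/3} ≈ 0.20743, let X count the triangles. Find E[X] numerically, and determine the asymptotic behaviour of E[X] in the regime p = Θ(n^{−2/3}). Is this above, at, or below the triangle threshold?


Number of potential triangles: C(55, 3) = 26235.
Each occurs with probability p³ ≈ (0.20743)³ ≈ 8.9256198e-03.
By linearity: E[X] = C(55, 3)·p³ ≈ 26235 · 8.9256198e-03 ≈ 234.16364.
Since α = 2/3 < 1, p = c/n^{2/3} ≫ 1/n is above the triangle threshold p ~ 1/n. Asymptotically E[X] ~ (c³/6)·n^{3(1−α)} = (3³/6)·n^{1} → ∞; triangles are abundant w.h.p.

E[X] ≈ 234.16364; in regime p = Θ(1/n^{2/3}) E[X] diverges (above the triangle threshold p ~ 1/n).


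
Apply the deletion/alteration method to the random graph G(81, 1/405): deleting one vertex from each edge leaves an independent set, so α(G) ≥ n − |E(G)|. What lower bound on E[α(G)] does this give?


E[|E(G)|] = C(81, 2)·p = 3240 · (1/405) = 8.
E[α(G)] ≥ n − E[|E(G)|] = 81 − 8 = 73.
Numerically: ≈ 73.000000.
(This is only a lower bound; the true E[α(G)] may be larger.)

E[α(G)] ≥ 73 ≈ 73.000000.


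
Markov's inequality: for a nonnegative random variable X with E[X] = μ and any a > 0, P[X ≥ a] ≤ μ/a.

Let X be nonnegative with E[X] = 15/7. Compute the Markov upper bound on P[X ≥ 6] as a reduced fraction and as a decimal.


μ = E[X] = 15/7, a = 6.
Markov: P[X ≥ 6] ≤ μ/a = (15/7)/6 = 5/14.
Numerically: ≈ 0.357143.
(Since a = 6 > μ = 2.142857, the bound 5/14 is < 1 and informative.)

P[X ≥ 6] ≤ 5/14 ≈ 0.357143.


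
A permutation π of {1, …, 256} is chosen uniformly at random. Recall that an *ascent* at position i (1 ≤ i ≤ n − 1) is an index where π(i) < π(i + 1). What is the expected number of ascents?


Write X = Σ X_I over i = 1, …, 255, with X_I the indicator of one ascent.
There are 255 indicators.
For each fixed i, the pair (π(i), π(i+1)) is a uniformly random ordered pair of distinct values from {1, …, 256}; by symmetry P[π(i) < π(i+1)] = 1/2.
By linearity: E[X] = 255 · (1/2) = (256 − 1) · (1/2) = 255/2 ≈ 127.50000.

E[X] = 255/2 = 127.50000.


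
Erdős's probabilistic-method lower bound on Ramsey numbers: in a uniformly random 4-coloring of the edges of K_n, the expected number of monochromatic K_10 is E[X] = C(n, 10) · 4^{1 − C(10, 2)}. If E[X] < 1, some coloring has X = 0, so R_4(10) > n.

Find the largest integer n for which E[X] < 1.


We need C(n, 10) · 4^{1 − 45} < 1, i.e. C(n, 10) < 4^{45 − 1} = 309485009821345068724781056.
Check values of n near the boundary:
  n = 2019: C(2019, 10) = 303322949179835278009229628; 303322949179835278009229628 < 309485009821345068724781056? YES
  n = 2020: C(2020, 10) = 304832018578739931133653656; 304832018578739931133653656 < 309485009821345068724781056? YES
  n = 2021: C(2021, 10) = 306347841644770462864800616; 306347841644770462864800616 < 309485009821345068724781056? YES
  n = 2022: C(2022, 10) = 307870445231474093395937796; 307870445231474093395937796 < 309485009821345068724781056? YES
  n = 2023: C(2023, 10) = 309399856285778485315440716; 309399856285778485315440716 < 309485009821345068724781056? YES
  n = 2024: C(2024, 10) = 310936101848269937576192656; 310936101848269937576192656 < 309485009821345068724781056? NO
  n = 2025: C(2025, 10) = 312479209053472269772600560; 312479209053472269772600560 < 309485009821345068724781056? NO
The largest n with C(n, 10) < 309485009821345068724781056 is n = 2023 (where E[X] = 77349964071444621328860179/77371252455336267181195264 ≈ 0.9997249). Hence R_4(10) > 2023, i.e. R_4(10) ≥ 2024.

Largest n = 2023; hence R_4(10) > 2023.


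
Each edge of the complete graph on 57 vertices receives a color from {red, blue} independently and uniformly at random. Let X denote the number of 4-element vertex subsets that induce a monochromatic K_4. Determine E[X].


Let X = Σ_S X_S over the C(57, 4) = 395010 subsets S of size 4, where X_S = 1 if the K_4 on S is monochromatic.
For a fixed S, the K_4 on S has C(4, 2) = 6 edges. P[all 6 edges red] = (1/2)^6, and likewise for blue, so P[monochromatic] = 2·(1/2)^6 = 2^{1 − 6} = 1/32.
By linearity: E[X] = C(57, 4) · 2^{1 − 6} = 395010 · 1/32 = 197505/16.
Numerically: E[X] ≈ 12344.0625.

E[X] = C(57,4)·2^(1−C(4,2)) = 197505/16 ≈ 12344.0625.


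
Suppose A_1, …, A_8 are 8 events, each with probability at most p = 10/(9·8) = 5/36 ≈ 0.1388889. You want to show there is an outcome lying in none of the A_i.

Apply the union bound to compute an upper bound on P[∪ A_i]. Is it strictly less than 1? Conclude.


Union bound: P[∪_{i=1}^{8} A_i] ≤ Σ_i P[A_i] ≤ 8·p = 8·(5/36) = 10/9.
Numerically: 10/9 ≈ 1.1111111.
Is 10/9 < 1? NO.
Since the bound 10/9 is ≥ 1, the union bound is uninformative here; it does NOT by itself certify existence.

8·p = 10/9 ≈ 1.1111111; existence NOT certified by the union bound.


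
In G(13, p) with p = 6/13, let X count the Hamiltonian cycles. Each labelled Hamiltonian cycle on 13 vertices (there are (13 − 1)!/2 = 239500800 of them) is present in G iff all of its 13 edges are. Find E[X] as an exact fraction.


K_13 has (13 − 1)!/2 = 239500800 labelled Hamiltonian cycles.
For each such Hamiltonian cycle H, let X_H = 1 if all 13 edges of H are present in G. Then P[X_H = 1] = p^{13} = (6/13)^{13} = 13060694016/302875106592253.
By linearity of expectation: E[X] = Σ_H E[X_H] = 239500800 · p^{13} = 239500800 · 13060694016/302875106592253 = 3128046665387212800/302875106592253.
Numerically: E[X] ≈ 10328.

E[X] = 239500800 · (6/13)^{13} = 3128046665387212800/302875106592253 ≈ 10328.


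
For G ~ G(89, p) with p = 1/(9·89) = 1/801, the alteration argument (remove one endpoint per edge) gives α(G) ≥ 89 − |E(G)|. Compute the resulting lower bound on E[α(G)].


E[|E(G)|] = C(89, 2)·p = 3916 · (1/801) = 44/9.
E[α(G)] ≥ n − E[|E(G)|] = 89 − 44/9 = 757/9.
Numerically: ≈ 84.111.
(This is only a lower bound; the true E[α(G)] may be larger.)

E[α(G)] ≥ 757/9 ≈ 84.111.


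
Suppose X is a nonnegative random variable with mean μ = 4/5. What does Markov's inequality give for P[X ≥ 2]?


μ = E[X] = 4/5, a = 2.
Markov: P[X ≥ 2] ≤ μ/a = (4/5)/2 = 2/5.
Numerically: ≈ 0.40000.
(Since a = 2 > μ = 0.80000, the bound 2/5 is < 1 and informative.)

P[X ≥ 2] ≤ 2/5 ≈ 0.40000.


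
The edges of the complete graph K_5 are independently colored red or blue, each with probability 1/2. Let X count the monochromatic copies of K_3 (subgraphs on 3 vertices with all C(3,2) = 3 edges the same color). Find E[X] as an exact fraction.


Let X = Σ_S X_S over the C(5, 3) = 10 subsets S of size 3, where X_S = 1 if the K_3 on S is monochromatic.
For a fixed S, the K_3 on S has C(3, 2) = 3 edges. P[all 3 edges red] = (1/2)^3, and likewise for blue, so P[monochromatic] = 2·(1/2)^3 = 2^{1 − 3} = 1/4.
Summing: E[X] = C(5, 3) · 2^{1 − 3} = 10 · 1/4 = 5/2.
Numerically: E[X] ≈ 2.50000.

E[X] = C(5,3)·2^(1−C(3,2)) = 5/2 ≈ 2.50000.


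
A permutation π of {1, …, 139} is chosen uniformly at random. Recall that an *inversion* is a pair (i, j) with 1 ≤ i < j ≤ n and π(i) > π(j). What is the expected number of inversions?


Write X = Σ X_I over the C(139, 2) = 9591 pairs i < j, with X_I the indicator of one inversion.
There are 9591 indicators.
For each fixed pair i < j, the values π(i) and π(j) are two distinct elements of {1, …, 139} in uniformly random order; by symmetry P[π(i) > π(j)] = 1/2.
By linearity: E[X] = 9591 · (1/2) = C(139, 2) · (1/2) = 9591/2 = 9591/2 ≈ 4795.500.

E[X] = 9591/2 = 4795.500.


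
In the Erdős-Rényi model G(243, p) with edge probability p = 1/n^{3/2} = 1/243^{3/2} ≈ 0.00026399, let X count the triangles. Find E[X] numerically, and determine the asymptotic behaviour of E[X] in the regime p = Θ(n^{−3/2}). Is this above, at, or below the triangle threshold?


Number of potential triangles: C(243, 3) = 2362041.
Each occurs with probability p³ ≈ (0.00026399)³ ≈ 1.8398049e-11.
By linearity: E[X] = C(243, 3)·p³ ≈ 2362041 · 1.8398049e-11 ≈ 0.00004.
Since α = 3/2 > 1, p = c/n^{3/2} = o(1/n) is below the triangle threshold p ~ 1/n. Asymptotically E[X] ~ (c³/6)·n^{3(1−α)} = (1³/6)·n^{-1.5} → 0, so by Markov's inequality G has no triangles w.h.p.

E[X] ≈ 0.00004; in regime p = Θ(1/n^{3/2}) E[X] tends to 0 (below the triangle threshold p ~ 1/n).


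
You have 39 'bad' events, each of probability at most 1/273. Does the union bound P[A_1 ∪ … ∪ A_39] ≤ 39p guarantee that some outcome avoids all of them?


Union bound: P[∪_{i=1}^{39} A_i] ≤ Σ_i P[A_i] ≤ 39·p = 39·(1/273) = 1/7.
Numerically: 1/7 ≈ 0.14286.
Is 1/7 < 1? YES.
Since P[∪ A_i] ≤ 1/7 < 1, the complement has P[∩ A_i^c] ≥ 1 − 1/7 = 6/7 > 0, so some outcome avoids every A_i.

39·p = 1/7 ≈ 0.14286; existence CERTIFIED by the union bound.


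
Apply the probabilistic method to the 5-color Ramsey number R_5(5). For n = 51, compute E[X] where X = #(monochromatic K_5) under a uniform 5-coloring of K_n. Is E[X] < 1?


E[X] = C(51, 5) · 5^{1 − 10} = 2349060 · 5^{−9} = 2349060/1953125.
As a reduced fraction: E[X] = 469812/390625 ≈ 1.20272.
Is E[X] < 1? NO.
Since E[X] ≥ 1, the first-moment bound is inconclusive at n = 51; it does NOT by itself certify R_5(5) > 51.

E[X] = 469812/390625 ≈ 1.20272; E[X] ≥ 1; first-moment method inconclusive here.


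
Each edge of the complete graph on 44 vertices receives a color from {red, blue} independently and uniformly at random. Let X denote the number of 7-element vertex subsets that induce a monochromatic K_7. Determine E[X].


Let X = Σ_S X_S over the C(44, 7) = 38320568 subsets S of size 7, where X_S = 1 if the K_7 on S is monochromatic.
For a fixed S, the K_7 on S has C(7, 2) = 21 edges. P[all 21 edges red] = (1/2)^21, and likewise for blue, so P[monochromatic] = 2·(1/2)^21 = 2^{1 − 21} = 1/1048576.
By linearity of expectation: E[X] = C(44, 7) · 2^{1 − 21} = 38320568 · 1/1048576 = 4790071/131072.
Numerically: E[X] ≈ 36.545341.

E[X] = C(44,7)·2^(1−C(7,2)) = 4790071/131072 ≈ 36.545341.


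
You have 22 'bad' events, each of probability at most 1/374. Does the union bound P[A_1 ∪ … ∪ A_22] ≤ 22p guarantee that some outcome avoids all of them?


Union bound: P[∪_{i=1}^{22} A_i] ≤ Σ_i P[A_i] ≤ 22·p = 22·(1/374) = 1/17.
Numerically: 1/17 ≈ 0.05882.
Is 1/17 < 1? YES.
Since P[∪ A_i] ≤ 1/17 < 1, the complement has P[∩ A_i^c] ≥ 1 − 1/17 = 16/17 > 0, so some outcome avoids every A_i.

22·p = 1/17 ≈ 0.05882; existence CERTIFIED by the union bound.


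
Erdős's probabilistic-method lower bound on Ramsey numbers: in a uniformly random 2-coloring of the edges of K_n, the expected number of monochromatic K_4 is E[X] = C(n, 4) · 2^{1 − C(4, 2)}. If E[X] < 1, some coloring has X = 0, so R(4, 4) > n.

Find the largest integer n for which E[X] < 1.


We need C(n, 4) · 2^{1 − 6} < 1, i.e. C(n, 4) < 2^{6 − 1} = 32.
Check values of n near the boundary:
  n = 4: C(4, 4) = 1; 1 < 32? YES
  n = 5: C(5, 4) = 5; 5 < 32? YES
  n = 6: C(6, 4) = 15; 15 < 32? YES
  n = 7: C(7, 4) = 35; 35 < 32? NO
  n = 8: C(8, 4) = 70; 70 < 32? NO
  n = 9: C(9, 4) = 126; 126 < 32? NO
The largest n with C(n, 4) < 32 is n = 6 (where E[X] = 15/32 ≈ 0.4687500). Hence R(4, 4) > 6, i.e. R(4, 4) ≥ 7.

Largest n = 6; hence R(4, 4) > 6.


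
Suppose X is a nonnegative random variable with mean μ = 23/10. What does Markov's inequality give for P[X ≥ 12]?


μ = E[X] = 23/10, a = 12.
Markov: P[X ≥ 12] ≤ μ/a = (23/10)/12 = 23/120.
Numerically: ≈ 0.19167.
(Since a = 12 > μ = 2.30000, the bound 23/120 is < 1 and informative.)

P[X ≥ 12] ≤ 23/120 ≈ 0.19167.


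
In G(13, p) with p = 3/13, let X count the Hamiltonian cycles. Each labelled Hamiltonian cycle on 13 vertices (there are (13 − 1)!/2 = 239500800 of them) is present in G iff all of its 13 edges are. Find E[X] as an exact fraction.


K_13 has (13 − 1)!/2 = 239500800 labelled Hamiltonian cycles.
For each such Hamiltonian cycle H, let X_H = 1 if all 13 edges of H are present in G. Then P[X_H = 1] = p^{13} = (3/13)^{13} = 1594323/302875106592253.
By linearity of expectation: E[X] = Σ_H E[X_H] = 239500800 · p^{13} = 239500800 · 1594323/302875106592253 = 381841633958400/302875106592253.
Numerically: E[X] ≈ 1.26.

E[X] = 239500800 · (3/13)^{13} = 381841633958400/302875106592253 ≈ 1.26.


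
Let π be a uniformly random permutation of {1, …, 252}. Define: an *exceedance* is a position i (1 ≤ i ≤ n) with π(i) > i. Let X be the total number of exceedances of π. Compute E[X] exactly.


Write X = Σ_{i=1}^{252} X_i, where X_i = 1_{π(i) > i}.
For each fixed i, π(i) is uniform over {1, …, 252} (marginal of a uniform permutation), so P[π(i) > i] = (n − i)/n. Summing: Σ_{i=1}^{252} (n − i)/n = (0 + 1 + … + 251)/252 = 252(252 − 1)/(2·252) = (252 − 1)/2.
Hence E[X] = Σ_{i=1}^{252} (252 − i)/252 = 251/2 ≈ 125.5000.

E[X] = 251/2 = 125.5000.


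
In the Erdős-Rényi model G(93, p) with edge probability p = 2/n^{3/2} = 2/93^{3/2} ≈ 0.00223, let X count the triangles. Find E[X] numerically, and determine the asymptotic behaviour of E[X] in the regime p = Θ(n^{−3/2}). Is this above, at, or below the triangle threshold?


Number of potential triangles: C(93, 3) = 129766.
Each occurs with probability p³ ≈ (0.00223)³ ≈ 1.1089621e-08.
By linearity: E[X] = C(93, 3)·p³ ≈ 129766 · 1.1089621e-08 ≈ 0.00144.
Since α = 3/2 > 1, p = c/n^{3/2} = o(1/n) is below the triangle threshold p ~ 1/n. Asymptotically E[X] ~ (c³/6)·n^{3(1−α)} = (2³/6)·n^{-1.5} → 0, so by Markov's inequality G has no triangles w.h.p.

E[X] ≈ 0.00144; in regime p = Θ(1/n^{3/2}) E[X] tends to 0 (below the triangle threshold p ~ 1/n).


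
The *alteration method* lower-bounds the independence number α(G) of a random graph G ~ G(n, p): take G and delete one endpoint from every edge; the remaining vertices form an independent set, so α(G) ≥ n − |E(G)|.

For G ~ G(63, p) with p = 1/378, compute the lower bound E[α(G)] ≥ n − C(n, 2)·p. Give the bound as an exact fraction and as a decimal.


E[|E(G)|] = C(63, 2)·p = 1953 · (1/378) = 31/6.
E[α(G)] ≥ n − E[|E(G)|] = 63 − 31/6 = 347/6.
Numerically: ≈ 57.8333.
(This is only a lower bound; the true E[α(G)] may be larger.)

E[α(G)] ≥ 347/6 ≈ 57.8333.


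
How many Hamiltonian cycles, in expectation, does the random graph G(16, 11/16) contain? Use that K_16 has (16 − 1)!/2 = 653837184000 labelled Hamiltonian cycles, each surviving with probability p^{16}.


K_16 has (16 − 1)!/2 = 653837184000 labelled Hamiltonian cycles.
For each such Hamiltonian cycle H, let X_H = 1 if all 16 edges of H are present in G. Then P[X_H = 1] = p^{16} = (11/16)^{16} = 45949729863572161/18446744073709551616.
Summing the indicators: E[X] = Σ_H E[X_H] = 653837184000 · p^{16} = 653837184000 · 45949729863572161/18446744073709551616 = 29339494120662818290072875/18014398509481984.
Numerically: E[X] ≈ 1.63e+09.

E[X] = 653837184000 · (11/16)^{16} = 29339494120662818290072875/18014398509481984 ≈ 1.63e+09.


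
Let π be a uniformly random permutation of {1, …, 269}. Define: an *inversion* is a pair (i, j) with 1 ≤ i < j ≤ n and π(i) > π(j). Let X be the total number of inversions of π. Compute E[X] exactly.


Write X = Σ X_I over the C(269, 2) = 36046 pairs i < j, with X_I the indicator of one inversion.
There are 36046 indicators.
For each fixed pair i < j, the values π(i) and π(j) are two distinct elements of {1, …, 269} in uniformly random order; by symmetry P[π(i) > π(j)] = 1/2.
By linearity: E[X] = 36046 · (1/2) = C(269, 2) · (1/2) = 36046/2 = 18023 ≈ 18023.000000.

E[X] = 18023 = 18023.000000.


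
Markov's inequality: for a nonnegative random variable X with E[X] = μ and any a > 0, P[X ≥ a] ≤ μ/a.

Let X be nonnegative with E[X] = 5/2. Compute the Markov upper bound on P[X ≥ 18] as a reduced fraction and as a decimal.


μ = E[X] = 5/2, a = 18.
Markov: P[X ≥ 18] ≤ μ/a = (5/2)/18 = 5/36.
Numerically: ≈ 0.13889.
(Since a = 18 > μ = 2.50000, the bound 5/36 is < 1 and informative.)

P[X ≥ 18] ≤ 5/36 ≈ 0.13889.


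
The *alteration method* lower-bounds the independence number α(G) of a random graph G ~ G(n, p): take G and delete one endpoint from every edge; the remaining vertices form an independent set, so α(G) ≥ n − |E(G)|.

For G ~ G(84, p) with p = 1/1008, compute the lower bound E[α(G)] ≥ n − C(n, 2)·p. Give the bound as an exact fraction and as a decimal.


E[|E(G)|] = C(84, 2)·p = 3486 · (1/1008) = 83/24.
E[α(G)] ≥ n − E[|E(G)|] = 84 − 83/24 = 1933/24.
Numerically: ≈ 80.542.
(This is only a lower bound; the true E[α(G)] may be larger.)

E[α(G)] ≥ 1933/24 ≈ 80.542.


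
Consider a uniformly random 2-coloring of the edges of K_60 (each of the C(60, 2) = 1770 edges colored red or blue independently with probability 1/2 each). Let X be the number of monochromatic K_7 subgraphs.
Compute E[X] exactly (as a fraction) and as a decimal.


Let X = Σ_S X_S over the C(60, 7) = 386206920 subsets S of size 7, where X_S = 1 if the K_7 on S is monochromatic.
For a fixed S, the K_7 on S has C(7, 2) = 21 edges. P[all 21 edges red] = (1/2)^21, and likewise for blue, so P[monochromatic] = 2·(1/2)^21 = 2^{1 − 21} = 1/1048576.
By linearity of expectation: E[X] = C(60, 7) · 2^{1 − 21} = 386206920 · 1/1048576 = 48275865/131072.
Numerically: E[X] ≈ 368.315620.

E[X] = C(60,7)·2^(1−C(7,2)) = 48275865/131072 ≈ 368.315620.


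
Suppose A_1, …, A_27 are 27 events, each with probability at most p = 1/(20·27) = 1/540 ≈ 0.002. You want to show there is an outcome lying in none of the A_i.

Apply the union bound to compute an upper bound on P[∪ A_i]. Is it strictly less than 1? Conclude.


Union bound: P[∪_{i=1}^{27} A_i] ≤ Σ_i P[A_i] ≤ 27·p = 27·(1/540) = 1/20.
Numerically: 1/20 ≈ 0.050.
Is 1/20 < 1? YES.
Since P[∪ A_i] ≤ 1/20 < 1, the complement has P[∩ A_i^c] ≥ 1 − 1/20 = 19/20 > 0, so some outcome avoids every A_i.

27·p = 1/20 ≈ 0.050; existence CERTIFIED by the union bound.


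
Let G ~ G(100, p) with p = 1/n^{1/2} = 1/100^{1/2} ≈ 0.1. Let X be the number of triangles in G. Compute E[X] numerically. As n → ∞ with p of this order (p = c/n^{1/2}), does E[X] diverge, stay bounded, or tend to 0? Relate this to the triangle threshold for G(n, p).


Number of potential triangles: C(100, 3) = 161700.
Each occurs with probability p³ ≈ (0.1)³ ≈ 1.0000000e-03.
By linearity: E[X] = C(100, 3)·p³ ≈ 161700 · 1.0000000e-03 ≈ 161.70000.
Since α = 1/2 < 1, p = c/n^{1/2} ≫ 1/n is above the triangle threshold p ~ 1/n. Asymptotically E[X] ~ (c³/6)·n^{3(1−α)} = (1³/6)·n^{1.5} → ∞; triangles are abundant w.h.p.

E[X] ≈ 161.70000; in regime p = Θ(1/n^{1/2}) E[X] diverges (above the triangle threshold p ~ 1/n).


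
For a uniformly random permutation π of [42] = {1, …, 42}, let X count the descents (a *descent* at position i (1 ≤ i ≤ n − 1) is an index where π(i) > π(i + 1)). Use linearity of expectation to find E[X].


Write X = Σ X_I over i = 1, …, 41, with X_I the indicator of one descent.
There are 41 indicators.
For each fixed i, the pair (π(i), π(i+1)) is a uniformly random ordered pair of distinct values from {1, …, 42}; by symmetry P[π(i) > π(i+1)] = 1/2.
By linearity: E[X] = 41 · (1/2) = (42 − 1) · (1/2) = 41/2 ≈ 20.5000.

E[X] = 41/2 = 20.5000.


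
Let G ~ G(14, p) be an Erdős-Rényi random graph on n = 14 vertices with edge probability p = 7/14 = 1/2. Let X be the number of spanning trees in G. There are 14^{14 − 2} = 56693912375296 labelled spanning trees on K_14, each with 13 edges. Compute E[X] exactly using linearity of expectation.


K_14 has 14^{14 − 2} = 56693912375296 labelled spanning trees.
For each such spanning tree H, let X_H = 1 if all 13 edges of H are present in G. Then P[X_H = 1] = p^{13} = (1/2)^{13} = 1/8192.
By linearity of expectation: E[X] = Σ_H E[X_H] = 56693912375296 · p^{13} = 56693912375296 · 1/8192 = 13841287201/2.
Numerically: E[X] ≈ 6.92064e+09.

E[X] = 56693912375296 · (1/2)^{13} = 13841287201/2 ≈ 6.92064e+09.


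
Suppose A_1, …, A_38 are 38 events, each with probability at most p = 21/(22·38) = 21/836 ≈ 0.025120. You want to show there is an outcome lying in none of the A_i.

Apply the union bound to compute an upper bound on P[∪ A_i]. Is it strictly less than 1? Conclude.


Union bound: P[∪_{i=1}^{38} A_i] ≤ Σ_i P[A_i] ≤ 38·p = 38·(21/836) = 21/22.
Numerically: 21/22 ≈ 0.954545.
Is 21/22 < 1? YES.
Since P[∪ A_i] ≤ 21/22 < 1, the complement has P[∩ A_i^c] ≥ 1 − 21/22 = 1/22 > 0, so some outcome avoids every A_i.

38·p = 21/22 ≈ 0.954545; existence CERTIFIED by the union bound.


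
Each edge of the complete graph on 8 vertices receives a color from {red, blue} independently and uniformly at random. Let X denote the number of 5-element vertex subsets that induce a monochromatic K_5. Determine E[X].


Let X = Σ_S X_S over the C(8, 5) = 56 subsets S of size 5, where X_S = 1 if the K_5 on S is monochromatic.
For a fixed S, the K_5 on S has C(5, 2) = 10 edges. P[all 10 edges red] = (1/2)^10, and likewise for blue, so P[monochromatic] = 2·(1/2)^10 = 2^{1 − 10} = 1/512.
By linearity: E[X] = C(8, 5) · 2^{1 − 10} = 56 · 1/512 = 7/64.
Numerically: E[X] ≈ 0.10938.

E[X] = C(8,5)·2^(1−C(5,2)) = 7/64 ≈ 0.10938.


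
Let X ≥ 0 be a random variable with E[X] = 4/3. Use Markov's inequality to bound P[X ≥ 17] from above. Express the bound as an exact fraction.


μ = E[X] = 4/3, a = 17.
Markov: P[X ≥ 17] ≤ μ/a = (4/3)/17 = 4/51.
Numerically: ≈ 0.0784.
(Since a = 17 > μ = 1.3333, the bound 4/51 is < 1 and informative.)

P[X ≥ 17] ≤ 4/51 ≈ 0.0784.


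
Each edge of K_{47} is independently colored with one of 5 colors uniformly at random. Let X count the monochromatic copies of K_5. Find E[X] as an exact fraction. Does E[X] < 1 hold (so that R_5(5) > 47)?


E[X] = C(47, 5) · 5^{1 − 10} = 1533939 · 5^{−9} = 1533939/1953125.
As a reduced fraction: E[X] = 1533939/1953125 ≈ 0.785.
Is E[X] < 1? YES.
Since E[X] < 1, there exists a 5-coloring of K_{47} with no monochromatic K_5; hence R_5(5) > 47.

E[X] = 1533939/1953125 ≈ 0.785; E[X] < 1, so R_5(5) > 47.


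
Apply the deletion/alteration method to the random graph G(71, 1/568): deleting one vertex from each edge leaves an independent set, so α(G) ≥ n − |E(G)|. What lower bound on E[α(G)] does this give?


E[|E(G)|] = C(71, 2)·p = 2485 · (1/568) = 35/8.
E[α(G)] ≥ n − E[|E(G)|] = 71 − 35/8 = 533/8.
Numerically: ≈ 66.625.
(This is only a lower bound; the true E[α(G)] may be larger.)

E[α(G)] ≥ 533/8 ≈ 66.625.


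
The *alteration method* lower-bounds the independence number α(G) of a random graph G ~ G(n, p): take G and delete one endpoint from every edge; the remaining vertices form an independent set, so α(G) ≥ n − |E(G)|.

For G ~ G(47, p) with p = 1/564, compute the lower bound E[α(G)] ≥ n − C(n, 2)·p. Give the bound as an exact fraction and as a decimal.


E[|E(G)|] = C(47, 2)·p = 1081 · (1/564) = 23/12.
E[α(G)] ≥ n − E[|E(G)|] = 47 − 23/12 = 541/12.
Numerically: ≈ 45.083333.
(This is only a lower bound; the true E[α(G)] may be larger.)

E[α(G)] ≥ 541/12 ≈ 45.083333.


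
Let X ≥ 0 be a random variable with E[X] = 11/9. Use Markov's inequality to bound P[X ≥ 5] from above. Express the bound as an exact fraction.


μ = E[X] = 11/9, a = 5.
Markov: P[X ≥ 5] ≤ μ/a = (11/9)/5 = 11/45.
Numerically: ≈ 0.244.
(Since a = 5 > μ = 1.222, the bound 11/45 is < 1 and informative.)

P[X ≥ 5] ≤ 11/45 ≈ 0.244.


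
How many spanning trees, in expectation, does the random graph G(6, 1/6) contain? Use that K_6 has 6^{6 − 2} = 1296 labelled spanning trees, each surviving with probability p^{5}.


K_6 has 6^{6 − 2} = 1296 labelled spanning trees.
For each such spanning tree H, let X_H = 1 if all 5 edges of H are present in G. Then P[X_H = 1] = p^{5} = (1/6)^{5} = 1/7776.
By linearity of expectation: E[X] = Σ_H E[X_H] = 1296 · p^{5} = 1296 · 1/7776 = 1/6.
Numerically: E[X] ≈ 0.1667.

E[X] = 1296 · (1/6)^{5} = 1/6 ≈ 0.1667.


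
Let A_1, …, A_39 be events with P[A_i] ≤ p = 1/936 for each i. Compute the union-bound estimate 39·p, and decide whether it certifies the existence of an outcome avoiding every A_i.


Union bound: P[∪_{i=1}^{39} A_i] ≤ Σ_i P[A_i] ≤ 39·p = 39·(1/936) = 1/24.
Numerically: 1/24 ≈ 0.041667.
Is 1/24 < 1? YES.
Since P[∪ A_i] ≤ 1/24 < 1, the complement has P[∩ A_i^c] ≥ 1 − 1/24 = 23/24 > 0, so some outcome avoids every A_i.

39·p = 1/24 ≈ 0.041667; existence CERTIFIED by the union bound.


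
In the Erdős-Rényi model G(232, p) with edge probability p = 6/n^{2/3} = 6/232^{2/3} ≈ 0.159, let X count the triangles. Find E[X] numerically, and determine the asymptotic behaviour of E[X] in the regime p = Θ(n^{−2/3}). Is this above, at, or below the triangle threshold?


Number of potential triangles: C(232, 3) = 2054360.
Each occurs with probability p³ ≈ (0.159)³ ≈ 4.01308e-03.
By linearity: E[X] = C(232, 3)·p³ ≈ 2054360 · 4.01308e-03 ≈ 8244.310.
Since α = 2/3 < 1, p = c/n^{2/3} ≫ 1/n is above the triangle threshold p ~ 1/n. Asymptotically E[X] ~ (c³/6)·n^{3(1−α)} = (6³/6)·n^{1} → ∞; triangles are abundant w.h.p.

E[X] ≈ 8244.310; in regime p = Θ(1/n^{2/3}) E[X] diverges (above the triangle threshold p ~ 1/n).


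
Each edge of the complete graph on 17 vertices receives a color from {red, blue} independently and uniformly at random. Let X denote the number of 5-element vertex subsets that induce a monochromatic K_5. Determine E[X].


Let X = Σ_S X_S over the C(17, 5) = 6188 subsets S of size 5, where X_S = 1 if the K_5 on S is monochromatic.
For a fixed S, the K_5 on S has C(5, 2) = 10 edges. P[all 10 edges red] = (1/2)^10, and likewise for blue, so P[monochromatic] = 2·(1/2)^10 = 2^{1 − 10} = 1/512.
By linearity of expectation: E[X] = C(17, 5) · 2^{1 − 10} = 6188 · 1/512 = 1547/128.
Numerically: E[X] ≈ 12.086.

E[X] = C(17,5)·2^(1−C(5,2)) = 1547/128 ≈ 12.086.


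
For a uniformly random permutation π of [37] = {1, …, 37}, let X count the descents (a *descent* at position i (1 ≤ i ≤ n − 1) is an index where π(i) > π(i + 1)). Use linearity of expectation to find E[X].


Write X = Σ X_I over i = 1, …, 36, with X_I the indicator of one descent.
There are 36 indicators.
For each fixed i, the pair (π(i), π(i+1)) is a uniformly random ordered pair of distinct values from {1, …, 37}; by symmetry P[π(i) > π(i+1)] = 1/2.
By linearity: E[X] = 36 · (1/2) = (37 − 1) · (1/2) = 18 ≈ 18.0000.

E[X] = 18 = 18.0000.
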